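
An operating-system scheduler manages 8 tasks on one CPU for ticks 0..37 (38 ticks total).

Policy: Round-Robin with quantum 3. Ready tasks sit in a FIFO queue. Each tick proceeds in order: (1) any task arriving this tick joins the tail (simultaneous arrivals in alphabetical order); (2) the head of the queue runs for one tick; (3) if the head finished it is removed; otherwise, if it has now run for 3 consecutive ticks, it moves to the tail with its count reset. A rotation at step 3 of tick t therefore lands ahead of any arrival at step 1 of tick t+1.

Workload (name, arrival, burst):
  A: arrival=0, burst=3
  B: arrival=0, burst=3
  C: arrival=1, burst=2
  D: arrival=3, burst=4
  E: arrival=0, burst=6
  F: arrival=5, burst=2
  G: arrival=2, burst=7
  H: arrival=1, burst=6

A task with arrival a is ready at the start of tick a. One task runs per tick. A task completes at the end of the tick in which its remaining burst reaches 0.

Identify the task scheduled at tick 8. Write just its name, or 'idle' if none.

t=0: queue=[A,B,E] q_used=0 → run A
t=1: queue=[A,B,E,C,H] q_used=1 → run A
t=2: queue=[A,B,E,C,H,G] q_used=2 → run A
t=3: queue=[B,E,C,H,G,D] q_used=0 → run B
t=4: queue=[B,E,C,H,G,D] q_used=1 → run B
t=5: queue=[B,E,C,H,G,D,F] q_used=2 → run B
t=6: queue=[E,C,H,G,D,F] q_used=0 → run E
t=7: queue=[E,C,H,G,D,F] q_used=1 → run E
t=8: queue=[E,C,H,G,D,F] q_used=2 → run E
t=9: queue=[C,H,G,D,F,E] q_used=0 → run C
t=10: queue=[C,H,G,D,F,E] q_used=1 → run C
t=11: queue=[H,G,D,F,E] q_used=0 → run H
t=12: queue=[H,G,D,F,E] q_used=1 → run H
t=13: queue=[H,G,D,F,E] q_used=2 → run H
t=14: queue=[G,D,F,E,H] q_used=0 → run G
t=15: queue=[G,D,F,E,H] q_used=1 → run G
t=16: queue=[G,D,F,E,H] q_used=2 → run G
t=17: queue=[D,F,E,H,G] q_used=0 → run D
t=18: queue=[D,F,E,H,G] q_used=1 → run D
t=19: queue=[D,F,E,H,G] q_used=2 → run D
t=20: queue=[F,E,H,G,D] q_used=0 → run F
t=21: queue=[F,E,H,G,D] q_used=1 → run F
t=22: queue=[E,H,G,D] q_used=0 → run E
t=23: queue=[E,H,G,D] q_used=1 → run E
t=24: queue=[E,H,G,D] q_used=2 → run E
t=25: queue=[H,G,D] q_used=0 → run H
t=26: queue=[H,G,D] q_used=1 → run H
t=27: queue=[H,G,D] q_used=2 → run H
t=28: queue=[G,D] q_used=0 → run G
t=29: queue=[G,D] q_used=1 → run G
t=30: queue=[G,D] q_used=2 → run G
t=31: queue=[D,G] q_used=0 → run D
t=32: queue=[G] q_used=0 → run G
t=33: (idle)
t=34: (idle)
t=35: (idle)
t=36: (idle)
t=37: (idle)

running at tick 8 = E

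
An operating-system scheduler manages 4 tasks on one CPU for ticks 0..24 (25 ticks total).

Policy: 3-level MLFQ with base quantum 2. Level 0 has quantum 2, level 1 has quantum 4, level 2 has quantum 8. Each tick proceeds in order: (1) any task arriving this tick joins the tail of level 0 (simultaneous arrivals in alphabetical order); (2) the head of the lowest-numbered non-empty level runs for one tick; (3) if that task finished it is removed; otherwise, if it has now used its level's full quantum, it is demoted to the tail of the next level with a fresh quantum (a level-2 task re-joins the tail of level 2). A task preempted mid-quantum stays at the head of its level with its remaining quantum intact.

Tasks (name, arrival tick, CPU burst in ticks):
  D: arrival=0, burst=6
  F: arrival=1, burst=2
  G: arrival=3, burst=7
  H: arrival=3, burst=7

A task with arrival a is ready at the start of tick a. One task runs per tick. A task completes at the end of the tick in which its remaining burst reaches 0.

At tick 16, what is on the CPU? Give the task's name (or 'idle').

t=0: L0/L1/L2 = D/-/- → run D
t=1: L0/L1/L2 = DF/-/- → run D
t=2: L0/L1/L2 = F/D/- → run F
t=3: L0/L1/L2 = FGH/D/- → run F
t=4: L0/L1/L2 = GH/D/- → run G
t=5: L0/L1/L2 = GH/D/- → run G
t=6: L0/L1/L2 = H/DG/- → run H
t=7: L0/L1/L2 = H/DG/- → run H
t=8: L0/L1/L2 = -/DGH/- → run D
t=9: L0/L1/L2 = -/DGH/- → run D
t=10: L0/L1/L2 = -/DGH/- → run D
t=11: L0/L1/L2 = -/DGH/- → run D
t=12: L0/L1/L2 = -/GH/- → run G
t=13: L0/L1/L2 = -/GH/- → run G
t=14: L0/L1/L2 = -/GH/- → run G
t=15: L0/L1/L2 = -/GH/- → run G
t=16: L0/L1/L2 = -/H/G → run H
t=17: L0/L1/L2 = -/H/G → run H
t=18: L0/L1/L2 = -/H/G → run H
t=19: L0/L1/L2 = -/H/G → run H
t=20: L0/L1/L2 = -/-/GH → run G
t=21: L0/L1/L2 = -/-/H → run H
t=22: (idle)
t=23: (idle)
t=24: (idle)

running at tick 16 = H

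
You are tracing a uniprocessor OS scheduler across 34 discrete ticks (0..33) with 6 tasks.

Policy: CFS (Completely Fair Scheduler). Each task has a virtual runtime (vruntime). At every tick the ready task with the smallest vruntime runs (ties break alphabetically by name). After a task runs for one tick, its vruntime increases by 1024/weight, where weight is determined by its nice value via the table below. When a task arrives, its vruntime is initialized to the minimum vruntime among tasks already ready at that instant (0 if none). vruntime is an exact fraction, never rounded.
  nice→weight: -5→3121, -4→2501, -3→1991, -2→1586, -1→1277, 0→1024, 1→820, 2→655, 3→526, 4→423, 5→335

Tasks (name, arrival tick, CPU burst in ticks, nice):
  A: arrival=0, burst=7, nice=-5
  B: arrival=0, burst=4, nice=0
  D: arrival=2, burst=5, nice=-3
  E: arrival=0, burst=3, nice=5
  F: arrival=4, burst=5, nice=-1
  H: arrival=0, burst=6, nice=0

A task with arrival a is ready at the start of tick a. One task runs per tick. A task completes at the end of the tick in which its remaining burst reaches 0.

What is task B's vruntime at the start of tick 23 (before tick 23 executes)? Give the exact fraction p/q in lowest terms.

vruntime(B, start of tick 23) = 3/1

t=0: vr[A=0 B=0 E=0 H=0] → run A
t=1: vr[A=1024/3121 B=0 E=0 H=0] → run B
t=2: vr[A=1024/3121 B=1 D=0 E=0 H=0] → run D
t=3: vr[A=1024/3121 B=1 D=1024/1991 E=0 H=0] → run E
t=4: vr[A=1024/3121 B=1 D=1024/1991 E=1024/335 F=0 H=0] → run F
t=5: vr[A=1024/3121 B=1 D=1024/1991 E=1024/335 F=1024/1277 H=0] → run H
t=6: vr[A=1024/3121 B=1 D=1024/1991 E=1024/335 F=1024/1277 H=1] → run A
t=7: vr[A=2048/3121 B=1 D=1024/1991 E=1024/335 F=1024/1277 H=1] → run D
t=8: vr[A=2048/3121 B=1 D=2048/1991 E=1024/335 F=1024/1277 H=1] → run A
t=9: vr[A=3072/3121 B=1 D=2048/1991 E=1024/335 F=1024/1277 H=1] → run F
t=10: vr[A=3072/3121 B=1 D=2048/1991 E=1024/335 F=2048/1277 H=1] → run A
t=11: vr[A=4096/3121 B=1 D=2048/1991 E=1024/335 F=2048/1277 H=1] → run B
t=12: vr[A=4096/3121 B=2 D=2048/1991 E=1024/335 F=2048/1277 H=1] → run H
t=13: vr[A=4096/3121 B=2 D=2048/1991 E=1024/335 F=2048/1277 H=2] → run D
t=14: vr[A=4096/3121 B=2 D=3072/1991 E=1024/335 F=2048/1277 H=2] → run A
t=15: vr[A=5120/3121 B=2 D=3072/1991 E=1024/335 F=2048/1277 H=2] → run D
t=16: vr[A=5120/3121 B=2 D=4096/1991 E=1024/335 F=2048/1277 H=2] → run F
t=17: vr[A=5120/3121 B=2 D=4096/1991 E=1024/335 F=3072/1277 H=2] → run A
t=18: vr[A=6144/3121 B=2 D=4096/1991 E=1024/335 F=3072/1277 H=2] → run A
t=19: vr[B=2 D=4096/1991 E=1024/335 F=3072/1277 H=2] → run B
t=20: vr[B=3 D=4096/1991 E=1024/335 F=3072/1277 H=2] → run H
t=21: vr[B=3 D=4096/1991 E=1024/335 F=3072/1277 H=3] → run D
t=22: vr[B=3 E=1024/335 F=3072/1277 H=3] → run F
t=23: vr[B=3 E=1024/335 F=4096/1277 H=3] → run B
t=24: vr[E=1024/335 F=4096/1277 H=3] → run H
t=25: vr[E=1024/335 F=4096/1277 H=4] → run E
t=26: vr[E=2048/335 F=4096/1277 H=4] → run F
t=27: vr[E=2048/335 H=4] → run H
t=28: vr[E=2048/335 H=5] → run H
t=29: vr[E=2048/335] → run E
t=30: (idle)
t=31: (idle)
t=32: (idle)
t=33: (idle)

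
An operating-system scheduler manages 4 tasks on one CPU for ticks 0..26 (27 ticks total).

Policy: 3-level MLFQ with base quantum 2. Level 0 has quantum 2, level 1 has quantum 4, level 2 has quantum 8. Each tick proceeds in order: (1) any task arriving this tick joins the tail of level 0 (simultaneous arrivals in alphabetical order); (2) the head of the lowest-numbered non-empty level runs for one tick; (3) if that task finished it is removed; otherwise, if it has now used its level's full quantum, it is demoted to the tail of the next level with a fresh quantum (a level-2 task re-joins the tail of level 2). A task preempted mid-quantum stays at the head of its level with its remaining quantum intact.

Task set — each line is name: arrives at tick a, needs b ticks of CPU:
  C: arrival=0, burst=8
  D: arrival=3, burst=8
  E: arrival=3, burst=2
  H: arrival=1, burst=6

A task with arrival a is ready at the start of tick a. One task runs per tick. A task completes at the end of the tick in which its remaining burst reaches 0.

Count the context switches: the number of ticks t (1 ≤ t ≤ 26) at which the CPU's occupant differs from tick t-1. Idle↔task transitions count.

t=0: L0/L1/L2 = C/-/- → run C
t=1: L0/L1/L2 = CH/-/- → run C
t=2: L0/L1/L2 = H/C/- → run H
t=3: L0/L1/L2 = HDE/C/- → run H
t=4: L0/L1/L2 = DE/CH/- → run D
t=5: L0/L1/L2 = DE/CH/- → run D
t=6: L0/L1/L2 = E/CHD/- → run E
t=7: L0/L1/L2 = E/CHD/- → run E
t=8: L0/L1/L2 = -/CHD/- → run C
t=9: L0/L1/L2 = -/CHD/- → run C
t=10: L0/L1/L2 = -/CHD/- → run C
t=11: L0/L1/L2 = -/CHD/- → run C
t=12: L0/L1/L2 = -/HD/C → run H
t=13: L0/L1/L2 = -/HD/C → run H
t=14: L0/L1/L2 = -/HD/C → run H
t=15: L0/L1/L2 = -/HD/C → run H
t=16: L0/L1/L2 = -/D/C → run D
t=17: L0/L1/L2 = -/D/C → run D
t=18: L0/L1/L2 = -/D/C → run D
t=19: L0/L1/L2 = -/D/C → run D
t=20: L0/L1/L2 = -/-/CD → run C
t=21: L0/L1/L2 = -/-/CD → run C
t=22: L0/L1/L2 = -/-/D → run D
t=23: L0/L1/L2 = -/-/D → run D
t=24: (idle)
t=25: (idle)
t=26: (idle)

context switches = 9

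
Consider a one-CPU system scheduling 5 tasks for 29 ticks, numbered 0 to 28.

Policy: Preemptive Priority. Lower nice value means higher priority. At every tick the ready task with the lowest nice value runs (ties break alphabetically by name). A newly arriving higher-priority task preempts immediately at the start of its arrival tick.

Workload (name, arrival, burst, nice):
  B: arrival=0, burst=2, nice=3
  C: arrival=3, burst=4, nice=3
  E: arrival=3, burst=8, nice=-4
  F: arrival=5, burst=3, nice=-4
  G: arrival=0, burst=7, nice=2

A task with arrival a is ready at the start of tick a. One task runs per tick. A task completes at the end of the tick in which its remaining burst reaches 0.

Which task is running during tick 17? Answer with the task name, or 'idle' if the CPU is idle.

t=0: ready={B,G} → run G
t=1: ready={B,G} → run G
t=2: ready={B,G} → run G
t=3: ready={B,C,E,G} → run E
t=4: ready={B,C,E,G} → run E
t=5: ready={B,C,E,F,G} → run E
t=6: ready={B,C,E,F,G} → run E
t=7: ready={B,C,E,F,G} → run E
t=8: ready={B,C,E,F,G} → run E
t=9: ready={B,C,E,F,G} → run E
t=10: ready={B,C,E,F,G} → run E
t=11: ready={B,C,F,G} → run F
t=12: ready={B,C,F,G} → run F
t=13: ready={B,C,F,G} → run F
t=14: ready={B,C,G} → run G
t=15: ready={B,C,G} → run G
t=16: ready={B,C,G} → run G
t=17: ready={B,C,G} → run G
t=18: ready={B,C} → run B
t=19: ready={B,C} → run B
t=20: ready={C} → run C
t=21: ready={C} → run C
t=22: ready={C} → run C
t=23: ready={C} → run C
t=24: (idle)
t=25: (idle)
t=26: (idle)
t=27: (idle)
t=28: (idle)

running at tick 17 = G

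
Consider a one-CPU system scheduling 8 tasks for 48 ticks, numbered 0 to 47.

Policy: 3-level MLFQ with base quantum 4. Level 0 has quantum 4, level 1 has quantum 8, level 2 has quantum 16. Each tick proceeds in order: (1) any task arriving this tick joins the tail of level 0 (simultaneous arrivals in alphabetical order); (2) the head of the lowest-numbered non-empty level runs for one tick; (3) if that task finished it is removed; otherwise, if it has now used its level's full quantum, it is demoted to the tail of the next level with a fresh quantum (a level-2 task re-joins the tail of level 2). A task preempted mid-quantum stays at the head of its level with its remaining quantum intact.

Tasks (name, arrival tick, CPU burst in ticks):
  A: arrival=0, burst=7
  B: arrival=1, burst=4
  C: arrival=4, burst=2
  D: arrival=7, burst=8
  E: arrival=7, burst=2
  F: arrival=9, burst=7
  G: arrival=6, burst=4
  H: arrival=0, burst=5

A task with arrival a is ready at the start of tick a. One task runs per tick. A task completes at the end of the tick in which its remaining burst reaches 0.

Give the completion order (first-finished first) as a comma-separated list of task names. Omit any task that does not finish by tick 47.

t=0: L0/L1/L2 = AH/-/- → run A
t=1: L0/L1/L2 = AHB/-/- → run A
t=2: L0/L1/L2 = AHB/-/- → run A
t=3: L0/L1/L2 = AHB/-/- → run A
t=4: L0/L1/L2 = HBC/A/- → run H
t=5: L0/L1/L2 = HBC/A/- → run H
t=6: L0/L1/L2 = HBCG/A/- → run H
t=7: L0/L1/L2 = HBCGDE/A/- → run H
t=8: L0/L1/L2 = BCGDE/AH/- → run B
t=9: L0/L1/L2 = BCGDEF/AH/- → run B
t=10: L0/L1/L2 = BCGDEF/AH/- → run B
t=11: L0/L1/L2 = BCGDEF/AH/- → run B
t=12: L0/L1/L2 = CGDEF/AH/- → run C
t=13: L0/L1/L2 = CGDEF/AH/- → run C
t=14: L0/L1/L2 = GDEF/AH/- → run G
t=15: L0/L1/L2 = GDEF/AH/- → run G
t=16: L0/L1/L2 = GDEF/AH/- → run G
t=17: L0/L1/L2 = GDEF/AH/- → run G
t=18: L0/L1/L2 = DEF/AH/- → run D
t=19: L0/L1/L2 = DEF/AH/- → run D
t=20: L0/L1/L2 = DEF/AH/- → run D
t=21: L0/L1/L2 = DEF/AH/- → run D
t=22: L0/L1/L2 = EF/AHD/- → run E
t=23: L0/L1/L2 = EF/AHD/- → run E
t=24: L0/L1/L2 = F/AHD/- → run F
t=25: L0/L1/L2 = F/AHD/- → run F
t=26: L0/L1/L2 = F/AHD/- → run F
t=27: L0/L1/L2 = F/AHD/- → run F
t=28: L0/L1/L2 = -/AHDF/- → run A
t=29: L0/L1/L2 = -/AHDF/- → run A
t=30: L0/L1/L2 = -/AHDF/- → run A
t=31: L0/L1/L2 = -/HDF/- → run H
t=32: L0/L1/L2 = -/DF/- → run D
t=33: L0/L1/L2 = -/DF/- → run D
t=34: L0/L1/L2 = -/DF/- → run D
t=35: L0/L1/L2 = -/DF/- → run D
t=36: L0/L1/L2 = -/F/- → run F
t=37: L0/L1/L2 = -/F/- → run F
t=38: L0/L1/L2 = -/F/- → run F
t=39: (idle)
t=40: (idle)
t=41: (idle)
t=42: (idle)
t=43: (idle)
t=44: (idle)
t=45: (idle)
t=46: (idle)
t=47: (idle)

completion order = B, C, G, E, A, H, D, F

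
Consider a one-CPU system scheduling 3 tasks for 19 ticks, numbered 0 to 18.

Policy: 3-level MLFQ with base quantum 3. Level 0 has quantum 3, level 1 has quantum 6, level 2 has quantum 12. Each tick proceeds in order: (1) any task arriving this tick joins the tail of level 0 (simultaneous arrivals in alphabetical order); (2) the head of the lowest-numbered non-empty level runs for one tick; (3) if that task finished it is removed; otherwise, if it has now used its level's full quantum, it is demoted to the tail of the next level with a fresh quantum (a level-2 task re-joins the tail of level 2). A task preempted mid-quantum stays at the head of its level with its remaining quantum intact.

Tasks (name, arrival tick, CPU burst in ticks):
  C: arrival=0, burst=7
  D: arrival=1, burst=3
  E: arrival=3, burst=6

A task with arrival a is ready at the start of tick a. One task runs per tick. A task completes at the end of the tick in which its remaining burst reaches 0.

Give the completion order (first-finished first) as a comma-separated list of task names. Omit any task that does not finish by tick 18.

t=0: L0/L1/L2 = C/-/- → run C
t=1: L0/L1/L2 = CD/-/- → run C
t=2: L0/L1/L2 = CD/-/- → run C
t=3: L0/L1/L2 = DE/C/- → run D
t=4: L0/L1/L2 = DE/C/- → run D
t=5: L0/L1/L2 = DE/C/- → run D
t=6: L0/L1/L2 = E/C/- → run E
t=7: L0/L1/L2 = E/C/- → run E
t=8: L0/L1/L2 = E/C/- → run E
t=9: L0/L1/L2 = -/CE/- → run C
t=10: L0/L1/L2 = -/CE/- → run C
t=11: L0/L1/L2 = -/CE/- → run C
t=12: L0/L1/L2 = -/CE/- → run C
t=13: L0/L1/L2 = -/E/- → run E
t=14: L0/L1/L2 = -/E/- → run E
t=15: L0/L1/L2 = -/E/- → run E
t=16: (idle)
t=17: (idle)
t=18: (idle)

completion order = D, C, E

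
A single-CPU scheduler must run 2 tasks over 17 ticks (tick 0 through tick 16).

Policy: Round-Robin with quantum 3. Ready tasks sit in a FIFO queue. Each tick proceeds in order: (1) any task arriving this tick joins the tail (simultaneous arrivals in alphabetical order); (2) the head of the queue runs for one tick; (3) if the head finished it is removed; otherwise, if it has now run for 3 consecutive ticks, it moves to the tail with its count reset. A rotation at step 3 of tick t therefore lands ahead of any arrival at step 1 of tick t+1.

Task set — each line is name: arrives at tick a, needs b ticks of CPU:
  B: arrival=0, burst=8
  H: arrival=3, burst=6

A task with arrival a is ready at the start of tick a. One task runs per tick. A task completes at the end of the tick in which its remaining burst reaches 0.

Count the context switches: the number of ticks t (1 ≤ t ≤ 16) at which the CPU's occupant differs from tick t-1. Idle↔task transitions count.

context switches = 4

t=0: queue=[B] q_used=0 → run B
t=1: queue=[B] q_used=1 → run B
t=2: queue=[B] q_used=2 → run B
t=3: queue=[B,H] q_used=0 → run B
t=4: queue=[B,H] q_used=1 → run B
t=5: queue=[B,H] q_used=2 → run B
t=6: queue=[H,B] q_used=0 → run H
t=7: queue=[H,B] q_used=1 → run H
t=8: queue=[H,B] q_used=2 → run H
t=9: queue=[B,H] q_used=0 → run B
t=10: queue=[B,H] q_used=1 → run B
t=11: queue=[H] q_used=0 → run H
t=12: queue=[H] q_used=1 → run H
t=13: queue=[H] q_used=2 → run H
t=14: (idle)
t=15: (idle)
t=16: (idle)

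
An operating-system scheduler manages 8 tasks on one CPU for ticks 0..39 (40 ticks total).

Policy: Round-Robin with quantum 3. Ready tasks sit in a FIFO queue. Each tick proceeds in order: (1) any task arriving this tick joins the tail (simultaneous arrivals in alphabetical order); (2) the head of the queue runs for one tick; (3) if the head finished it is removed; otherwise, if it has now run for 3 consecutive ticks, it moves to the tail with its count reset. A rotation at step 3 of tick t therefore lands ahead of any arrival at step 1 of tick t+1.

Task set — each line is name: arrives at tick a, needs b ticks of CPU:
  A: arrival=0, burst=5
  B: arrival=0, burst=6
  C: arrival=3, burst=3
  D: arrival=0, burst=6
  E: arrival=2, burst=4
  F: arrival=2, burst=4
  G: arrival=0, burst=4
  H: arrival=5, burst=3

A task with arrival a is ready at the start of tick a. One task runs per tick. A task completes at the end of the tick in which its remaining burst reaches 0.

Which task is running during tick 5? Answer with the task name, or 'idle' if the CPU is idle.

t=0: queue=[A,B,D,G] q_used=0 → run A
t=1: queue=[A,B,D,G] q_used=1 → run A
t=2: queue=[A,B,D,G,E,F] q_used=2 → run A
t=3: queue=[B,D,G,E,F,A,C] q_used=0 → run B
t=4: queue=[B,D,G,E,F,A,C] q_used=1 → run B
t=5: queue=[B,D,G,E,F,A,C,H] q_used=2 → run B
t=6: queue=[D,G,E,F,A,C,H,B] q_used=0 → run D
t=7: queue=[D,G,E,F,A,C,H,B] q_used=1 → run D
t=8: queue=[D,G,E,F,A,C,H,B] q_used=2 → run D
t=9: queue=[G,E,F,A,C,H,B,D] q_used=0 → run G
t=10: queue=[G,E,F,A,C,H,B,D] q_used=1 → run G
t=11: queue=[G,E,F,A,C,H,B,D] q_used=2 → run G
t=12: queue=[E,F,A,C,H,B,D,G] q_used=0 → run E
t=13: queue=[E,F,A,C,H,B,D,G] q_used=1 → run E
t=14: queue=[E,F,A,C,H,B,D,G] q_used=2 → run E
t=15: queue=[F,A,C,H,B,D,G,E] q_used=0 → run F
t=16: queue=[F,A,C,H,B,D,G,E] q_used=1 → run F
t=17: queue=[F,A,C,H,B,D,G,E] q_used=2 → run F
t=18: queue=[A,C,H,B,D,G,E,F] q_used=0 → run A
t=19: queue=[A,C,H,B,D,G,E,F] q_used=1 → run A
t=20: queue=[C,H,B,D,G,E,F] q_used=0 → run C
t=21: queue=[C,H,B,D,G,E,F] q_used=1 → run C
t=22: queue=[C,H,B,D,G,E,F] q_used=2 → run C
t=23: queue=[H,B,D,G,E,F] q_used=0 → run H
t=24: queue=[H,B,D,G,E,F] q_used=1 → run H
t=25: queue=[H,B,D,G,E,F] q_used=2 → run H
t=26: queue=[B,D,G,E,F] q_used=0 → run B
t=27: queue=[B,D,G,E,F] q_used=1 → run B
t=28: queue=[B,D,G,E,F] q_used=2 → run B
t=29: queue=[D,G,E,F] q_used=0 → run D
t=30: queue=[D,G,E,F] q_used=1 → run D
t=31: queue=[D,G,E,F] q_used=2 → run D
t=32: queue=[G,E,F] q_used=0 → run G
t=33: queue=[E,F] q_used=0 → run E
t=34: queue=[F] q_used=0 → run F
t=35: (idle)
t=36: (idle)
t=37: (idle)
t=38: (idle)
t=39: (idle)

running at tick 5 = B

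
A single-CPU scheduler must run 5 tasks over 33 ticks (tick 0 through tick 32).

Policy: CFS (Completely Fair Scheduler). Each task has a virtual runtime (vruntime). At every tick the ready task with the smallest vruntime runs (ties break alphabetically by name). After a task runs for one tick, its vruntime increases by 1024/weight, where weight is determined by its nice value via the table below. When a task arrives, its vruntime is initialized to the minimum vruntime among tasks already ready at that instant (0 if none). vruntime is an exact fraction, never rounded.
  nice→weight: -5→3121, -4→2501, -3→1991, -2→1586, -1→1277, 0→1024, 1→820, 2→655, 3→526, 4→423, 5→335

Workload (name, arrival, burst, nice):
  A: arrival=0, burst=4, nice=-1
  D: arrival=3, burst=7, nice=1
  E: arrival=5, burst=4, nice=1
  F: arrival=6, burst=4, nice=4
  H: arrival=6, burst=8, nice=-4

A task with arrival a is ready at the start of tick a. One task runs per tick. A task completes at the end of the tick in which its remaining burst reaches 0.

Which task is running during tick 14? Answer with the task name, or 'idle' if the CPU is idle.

t=0: vr[A=0] → run A
t=1: vr[A=1024/1277] → run A
t=2: vr[A=2048/1277] → run A
t=3: vr[A=3072/1277 D=3072/1277] → run A
t=4: vr[D=3072/1277] → run D
t=5: vr[D=956672/261785 E=956672/261785] → run D
t=6: vr[D=1283584/261785 E=956672/261785 F=956672/261785 H=956672/261785] → run E
t=7: vr[D=1283584/261785 E=1283584/261785 F=956672/261785 H=956672/261785] → run F
t=8: vr[D=1283584/261785 E=1283584/261785 F=672740096/110735055 H=956672/261785] → run H
t=9: vr[D=1283584/261785 E=1283584/261785 F=672740096/110735055 H=64895232/15968885] → run H
t=10: vr[D=1283584/261785 E=1283584/261785 F=672740096/110735055 H=71433472/15968885] → run H
t=11: vr[D=1283584/261785 E=1283584/261785 F=672740096/110735055 H=77971712/15968885] → run H
t=12: vr[D=1283584/261785 E=1283584/261785 F=672740096/110735055 H=84509952/15968885] → run D
t=13: vr[D=1610496/261785 E=1283584/261785 F=672740096/110735055 H=84509952/15968885] → run E
t=14: vr[D=1610496/261785 E=1610496/261785 F=672740096/110735055 H=84509952/15968885] → run H
t=15: vr[D=1610496/261785 E=1610496/261785 F=672740096/110735055 H=91048192/15968885] → run H
t=16: vr[D=1610496/261785 E=1610496/261785 F=672740096/110735055 H=97586432/15968885] → run F
t=17: vr[D=1610496/261785 E=1610496/261785 F=940807936/110735055 H=97586432/15968885] → run H
t=18: vr[D=1610496/261785 E=1610496/261785 F=940807936/110735055 H=104124672/15968885] → run D
t=19: vr[D=1937408/261785 E=1610496/261785 F=940807936/110735055 H=104124672/15968885] → run E
t=20: vr[D=1937408/261785 E=1937408/261785 F=940807936/110735055 H=104124672/15968885] → run H
t=21: vr[D=1937408/261785 E=1937408/261785 F=940807936/110735055] → run D
t=22: vr[D=452864/52357 E=1937408/261785 F=940807936/110735055] → run E
t=23: vr[D=452864/52357 F=940807936/110735055] → run F
t=24: vr[D=452864/52357 F=402958592/36911685] → run D
t=25: vr[D=2591232/261785 F=402958592/36911685] → run D
t=26: vr[F=402958592/36911685] → run F
t=27: (idle)
t=28: (idle)
t=29: (idle)
t=30: (idle)
t=31: (idle)
t=32: (idle)

running at tick 14 = H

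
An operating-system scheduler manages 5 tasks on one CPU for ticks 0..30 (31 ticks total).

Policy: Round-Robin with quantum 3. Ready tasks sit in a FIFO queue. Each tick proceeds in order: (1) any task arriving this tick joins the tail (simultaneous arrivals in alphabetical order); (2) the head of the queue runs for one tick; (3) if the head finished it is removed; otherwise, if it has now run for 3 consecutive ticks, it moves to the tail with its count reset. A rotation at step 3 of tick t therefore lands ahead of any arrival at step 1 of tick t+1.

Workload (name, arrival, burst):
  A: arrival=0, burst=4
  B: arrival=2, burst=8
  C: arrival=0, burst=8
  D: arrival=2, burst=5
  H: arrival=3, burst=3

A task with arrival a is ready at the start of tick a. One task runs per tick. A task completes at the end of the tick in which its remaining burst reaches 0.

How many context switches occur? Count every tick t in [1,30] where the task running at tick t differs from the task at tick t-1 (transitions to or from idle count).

t=0: queue=[A,C] q_used=0 → run A
t=1: queue=[A,C] q_used=1 → run A
t=2: queue=[A,C,B,D] q_used=2 → run A
t=3: queue=[C,B,D,A,H] q_used=0 → run C
t=4: queue=[C,B,D,A,H] q_used=1 → run C
t=5: queue=[C,B,D,A,H] q_used=2 → run C
t=6: queue=[B,D,A,H,C] q_used=0 → run B
t=7: queue=[B,D,A,H,C] q_used=1 → run B
t=8: queue=[B,D,A,H,C] q_used=2 → run B
t=9: queue=[D,A,H,C,B] q_used=0 → run D
t=10: queue=[D,A,H,C,B] q_used=1 → run D
t=11: queue=[D,A,H,C,B] q_used=2 → run D
t=12: queue=[A,H,C,B,D] q_used=0 → run A
t=13: queue=[H,C,B,D] q_used=0 → run H
t=14: queue=[H,C,B,D] q_used=1 → run H
t=15: queue=[H,C,B,D] q_used=2 → run H
t=16: queue=[C,B,D] q_used=0 → run C
t=17: queue=[C,B,D] q_used=1 → run C
t=18: queue=[C,B,D] q_used=2 → run C
t=19: queue=[B,D,C] q_used=0 → run B
t=20: queue=[B,D,C] q_used=1 → run B
t=21: queue=[B,D,C] q_used=2 → run B
t=22: queue=[D,C,B] q_used=0 → run D
t=23: queue=[D,C,B] q_used=1 → run D
t=24: queue=[C,B] q_used=0 → run C
t=25: queue=[C,B] q_used=1 → run C
t=26: queue=[B] q_used=0 → run B
t=27: queue=[B] q_used=1 → run B
t=28: (idle)
t=29: (idle)
t=30: (idle)

context switches = 11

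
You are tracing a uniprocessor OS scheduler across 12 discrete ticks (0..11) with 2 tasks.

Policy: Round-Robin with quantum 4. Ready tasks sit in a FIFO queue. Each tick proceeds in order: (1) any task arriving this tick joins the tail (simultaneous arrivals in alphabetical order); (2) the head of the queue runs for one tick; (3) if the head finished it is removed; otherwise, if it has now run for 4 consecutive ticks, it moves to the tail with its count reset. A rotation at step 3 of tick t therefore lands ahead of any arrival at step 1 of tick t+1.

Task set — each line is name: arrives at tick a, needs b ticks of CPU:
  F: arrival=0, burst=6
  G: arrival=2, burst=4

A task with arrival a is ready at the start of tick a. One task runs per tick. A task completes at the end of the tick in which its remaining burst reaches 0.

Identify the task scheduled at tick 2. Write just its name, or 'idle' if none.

t=0: queue=[F] q_used=0 → run F
t=1: queue=[F] q_used=1 → run F
t=2: queue=[F,G] q_used=2 → run F
t=3: queue=[F,G] q_used=3 → run F
t=4: queue=[G,F] q_used=0 → run G
t=5: queue=[G,F] q_used=1 → run G
t=6: queue=[G,F] q_used=2 → run G
t=7: queue=[G,F] q_used=3 → run G
t=8: queue=[F] q_used=0 → run F
t=9: queue=[F] q_used=1 → run F
t=10: (idle)
t=11: (idle)

running at tick 2 = F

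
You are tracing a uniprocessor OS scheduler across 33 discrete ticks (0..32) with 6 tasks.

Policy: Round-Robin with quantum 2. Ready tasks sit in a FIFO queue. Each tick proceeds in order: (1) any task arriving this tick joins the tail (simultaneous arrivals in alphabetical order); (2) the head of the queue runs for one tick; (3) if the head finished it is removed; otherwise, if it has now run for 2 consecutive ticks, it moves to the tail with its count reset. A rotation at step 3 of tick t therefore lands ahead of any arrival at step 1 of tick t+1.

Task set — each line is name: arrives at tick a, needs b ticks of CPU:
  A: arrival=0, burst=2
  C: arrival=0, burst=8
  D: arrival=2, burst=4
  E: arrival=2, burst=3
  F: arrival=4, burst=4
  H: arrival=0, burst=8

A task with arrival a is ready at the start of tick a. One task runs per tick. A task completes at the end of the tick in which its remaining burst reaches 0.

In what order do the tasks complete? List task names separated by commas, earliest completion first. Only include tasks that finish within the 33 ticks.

completion order = A, D, E, F, C, H

t=0: queue=[A,C,H] q_used=0 → run A
t=1: queue=[A,C,H] q_used=1 → run A
t=2: queue=[C,H,D,E] q_used=0 → run C
t=3: queue=[C,H,D,E] q_used=1 → run C
t=4: queue=[H,D,E,C,F] q_used=0 → run H
t=5: queue=[H,D,E,C,F] q_used=1 → run H
t=6: queue=[D,E,C,F,H] q_used=0 → run D
t=7: queue=[D,E,C,F,H] q_used=1 → run D
t=8: queue=[E,C,F,H,D] q_used=0 → run E
t=9: queue=[E,C,F,H,D] q_used=1 → run E
t=10: queue=[C,F,H,D,E] q_used=0 → run C
t=11: queue=[C,F,H,D,E] q_used=1 → run C
t=12: queue=[F,H,D,E,C] q_used=0 → run F
t=13: queue=[F,H,D,E,C] q_used=1 → run F
t=14: queue=[H,D,E,C,F] q_used=0 → run H
t=15: queue=[H,D,E,C,F] q_used=1 → run H
t=16: queue=[D,E,C,F,H] q_used=0 → run D
t=17: queue=[D,E,C,F,H] q_used=1 → run D
t=18: queue=[E,C,F,H] q_used=0 → run E
t=19: queue=[C,F,H] q_used=0 → run C
t=20: queue=[C,F,H] q_used=1 → run C
t=21: queue=[F,H,C] q_used=0 → run F
t=22: queue=[F,H,C] q_used=1 → run F
t=23: queue=[H,C] q_used=0 → run H
t=24: queue=[H,C] q_used=1 → run H
t=25: queue=[C,H] q_used=0 → run C
t=26: queue=[C,H] q_used=1 → run C
t=27: queue=[H] q_used=0 → run H
t=28: queue=[H] q_used=1 → run H
t=29: (idle)
t=30: (idle)
t=31: (idle)
t=32: (idle)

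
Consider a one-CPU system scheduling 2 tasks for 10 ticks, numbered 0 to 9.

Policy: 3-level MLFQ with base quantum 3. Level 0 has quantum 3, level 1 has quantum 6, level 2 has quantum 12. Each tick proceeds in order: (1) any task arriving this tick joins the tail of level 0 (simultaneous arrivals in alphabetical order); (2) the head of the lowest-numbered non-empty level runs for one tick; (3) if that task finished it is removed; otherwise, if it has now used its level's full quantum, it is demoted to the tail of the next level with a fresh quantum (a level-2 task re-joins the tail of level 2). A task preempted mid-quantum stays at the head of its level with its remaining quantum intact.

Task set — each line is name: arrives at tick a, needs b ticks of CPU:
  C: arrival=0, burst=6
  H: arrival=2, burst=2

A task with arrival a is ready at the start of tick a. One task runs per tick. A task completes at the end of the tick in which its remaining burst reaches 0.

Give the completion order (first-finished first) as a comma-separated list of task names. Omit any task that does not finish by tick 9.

completion order = H, C

t=0: L0/L1/L2 = C/-/- → run C
t=1: L0/L1/L2 = C/-/- → run C
t=2: L0/L1/L2 = CH/-/- → run C
t=3: L0/L1/L2 = H/C/- → run H
t=4: L0/L1/L2 = H/C/- → run H
t=5: L0/L1/L2 = -/C/- → run C
t=6: L0/L1/L2 = -/C/- → run C
t=7: L0/L1/L2 = -/C/- → run C
t=8: (idle)
t=9: (idle)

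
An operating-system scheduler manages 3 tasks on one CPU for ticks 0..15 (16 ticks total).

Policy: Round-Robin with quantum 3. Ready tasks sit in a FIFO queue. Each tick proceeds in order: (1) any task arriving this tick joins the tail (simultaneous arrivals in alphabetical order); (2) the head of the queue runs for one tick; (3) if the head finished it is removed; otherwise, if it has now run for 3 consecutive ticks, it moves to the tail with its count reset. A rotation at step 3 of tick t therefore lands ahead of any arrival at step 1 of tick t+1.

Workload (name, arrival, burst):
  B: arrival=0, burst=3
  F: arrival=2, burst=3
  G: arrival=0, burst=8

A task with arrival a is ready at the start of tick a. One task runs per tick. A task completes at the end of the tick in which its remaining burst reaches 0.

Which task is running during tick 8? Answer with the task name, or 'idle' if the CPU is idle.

t=0: queue=[B,G] q_used=0 → run B
t=1: queue=[B,G] q_used=1 → run B
t=2: queue=[B,G,F] q_used=2 → run B
t=3: queue=[G,F] q_used=0 → run G
t=4: queue=[G,F] q_used=1 → run G
t=5: queue=[G,F] q_used=2 → run G
t=6: queue=[F,G] q_used=0 → run F
t=7: queue=[F,G] q_used=1 → run F
t=8: queue=[F,G] q_used=2 → run F
t=9: queue=[G] q_used=0 → run G
t=10: queue=[G] q_used=1 → run G
t=11: queue=[G] q_used=2 → run G
t=12: queue=[G] q_used=0 → run G
t=13: queue=[G] q_used=1 → run G
t=14: (idle)
t=15: (idle)

running at tick 8 = F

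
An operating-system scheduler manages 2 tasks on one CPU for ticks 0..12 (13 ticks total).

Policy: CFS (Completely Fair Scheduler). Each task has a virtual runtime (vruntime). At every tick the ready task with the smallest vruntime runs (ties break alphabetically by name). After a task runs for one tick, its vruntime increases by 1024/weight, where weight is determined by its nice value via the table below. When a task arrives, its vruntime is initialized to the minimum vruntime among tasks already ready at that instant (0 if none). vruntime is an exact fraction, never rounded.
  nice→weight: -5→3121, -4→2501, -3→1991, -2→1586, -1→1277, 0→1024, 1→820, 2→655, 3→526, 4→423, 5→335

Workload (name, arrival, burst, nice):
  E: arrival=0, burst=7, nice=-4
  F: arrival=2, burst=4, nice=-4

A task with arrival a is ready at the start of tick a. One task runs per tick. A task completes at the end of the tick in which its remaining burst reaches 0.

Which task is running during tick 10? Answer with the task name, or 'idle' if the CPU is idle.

running at tick 10 = E

t=0: vr[E=0] → run E
t=1: vr[E=1024/2501] → run E
t=2: vr[E=2048/2501 F=2048/2501] → run E
t=3: vr[E=3072/2501 F=2048/2501] → run F
t=4: vr[E=3072/2501 F=3072/2501] → run E
t=5: vr[E=4096/2501 F=3072/2501] → run F
t=6: vr[E=4096/2501 F=4096/2501] → run E
t=7: vr[E=5120/2501 F=4096/2501] → run F
t=8: vr[E=5120/2501 F=5120/2501] → run E
t=9: vr[E=6144/2501 F=5120/2501] → run F
t=10: vr[E=6144/2501] → run E
t=11: (idle)
t=12: (idle)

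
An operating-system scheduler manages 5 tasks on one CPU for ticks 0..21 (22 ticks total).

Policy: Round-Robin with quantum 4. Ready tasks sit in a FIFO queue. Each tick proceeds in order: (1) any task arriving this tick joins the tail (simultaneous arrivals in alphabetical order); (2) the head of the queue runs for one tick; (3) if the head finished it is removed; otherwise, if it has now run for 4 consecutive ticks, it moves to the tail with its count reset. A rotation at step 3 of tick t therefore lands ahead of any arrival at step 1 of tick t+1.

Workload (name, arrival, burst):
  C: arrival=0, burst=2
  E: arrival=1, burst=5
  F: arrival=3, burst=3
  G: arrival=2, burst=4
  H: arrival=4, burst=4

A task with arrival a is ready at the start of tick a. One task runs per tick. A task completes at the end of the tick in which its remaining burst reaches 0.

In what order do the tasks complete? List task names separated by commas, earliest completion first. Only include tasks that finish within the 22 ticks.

t=0: queue=[C] q_used=0 → run C
t=1: queue=[C,E] q_used=1 → run C
t=2: queue=[E,G] q_used=0 → run E
t=3: queue=[E,G,F] q_used=1 → run E
t=4: queue=[E,G,F,H] q_used=2 → run E
t=5: queue=[E,G,F,H] q_used=3 → run E
t=6: queue=[G,F,H,E] q_used=0 → run G
t=7: queue=[G,F,H,E] q_used=1 → run G
t=8: queue=[G,F,H,E] q_used=2 → run G
t=9: queue=[G,F,H,E] q_used=3 → run G
t=10: queue=[F,H,E] q_used=0 → run F
t=11: queue=[F,H,E] q_used=1 → run F
t=12: queue=[F,H,E] q_used=2 → run F
t=13: queue=[H,E] q_used=0 → run H
t=14: queue=[H,E] q_used=1 → run H
t=15: queue=[H,E] q_used=2 → run H
t=16: queue=[H,E] q_used=3 → run H
t=17: queue=[E] q_used=0 → run E
t=18: (idle)
t=19: (idle)
t=20: (idle)
t=21: (idle)

completion order = C, G, F, H, E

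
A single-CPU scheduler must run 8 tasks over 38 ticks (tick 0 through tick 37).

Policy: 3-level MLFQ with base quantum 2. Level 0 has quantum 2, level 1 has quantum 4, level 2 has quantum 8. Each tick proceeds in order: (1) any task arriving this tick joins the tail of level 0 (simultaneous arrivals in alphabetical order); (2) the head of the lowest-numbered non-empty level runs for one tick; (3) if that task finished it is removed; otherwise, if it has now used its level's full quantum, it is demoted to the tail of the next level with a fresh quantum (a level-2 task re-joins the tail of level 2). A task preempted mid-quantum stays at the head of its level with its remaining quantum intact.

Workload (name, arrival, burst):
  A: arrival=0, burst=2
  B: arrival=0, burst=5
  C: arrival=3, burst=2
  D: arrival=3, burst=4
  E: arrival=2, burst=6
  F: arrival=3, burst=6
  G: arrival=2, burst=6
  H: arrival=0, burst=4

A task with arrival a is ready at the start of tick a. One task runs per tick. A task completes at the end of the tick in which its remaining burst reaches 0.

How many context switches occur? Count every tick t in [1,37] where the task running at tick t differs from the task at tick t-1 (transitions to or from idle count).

t=0: L0/L1/L2 = ABH/-/- → run A
t=1: L0/L1/L2 = ABH/-/- → run A
t=2: L0/L1/L2 = BHEG/-/- → run B
t=3: L0/L1/L2 = BHEGCDF/-/- → run B
t=4: L0/L1/L2 = HEGCDF/B/- → run H
t=5: L0/L1/L2 = HEGCDF/B/- → run H
t=6: L0/L1/L2 = EGCDF/BH/- → run E
t=7: L0/L1/L2 = EGCDF/BH/- → run E
t=8: L0/L1/L2 = GCDF/BHE/- → run G
t=9: L0/L1/L2 = GCDF/BHE/- → run G
t=10: L0/L1/L2 = CDF/BHEG/- → run C
t=11: L0/L1/L2 = CDF/BHEG/- → run C
t=12: L0/L1/L2 = DF/BHEG/- → run D
t=13: L0/L1/L2 = DF/BHEG/- → run D
t=14: L0/L1/L2 = F/BHEGD/- → run F
t=15: L0/L1/L2 = F/BHEGD/- → run F
t=16: L0/L1/L2 = -/BHEGDF/- → run B
t=17: L0/L1/L2 = -/BHEGDF/- → run B
t=18: L0/L1/L2 = -/BHEGDF/- → run B
t=19: L0/L1/L2 = -/HEGDF/- → run H
t=20: L0/L1/L2 = -/HEGDF/- → run H
t=21: L0/L1/L2 = -/EGDF/- → run E
t=22: L0/L1/L2 = -/EGDF/- → run E
t=23: L0/L1/L2 = -/EGDF/- → run E
t=24: L0/L1/L2 = -/EGDF/- → run E
t=25: L0/L1/L2 = -/GDF/- → run G
t=26: L0/L1/L2 = -/GDF/- → run G
t=27: L0/L1/L2 = -/GDF/- → run G
t=28: L0/L1/L2 = -/GDF/- → run G
t=29: L0/L1/L2 = -/DF/- → run D
t=30: L0/L1/L2 = -/DF/- → run D
t=31: L0/L1/L2 = -/F/- → run F
t=32: L0/L1/L2 = -/F/- → run F
t=33: L0/L1/L2 = -/F/- → run F
t=34: L0/L1/L2 = -/F/- → run F
t=35: (idle)
t=36: (idle)
t=37: (idle)

context switches = 14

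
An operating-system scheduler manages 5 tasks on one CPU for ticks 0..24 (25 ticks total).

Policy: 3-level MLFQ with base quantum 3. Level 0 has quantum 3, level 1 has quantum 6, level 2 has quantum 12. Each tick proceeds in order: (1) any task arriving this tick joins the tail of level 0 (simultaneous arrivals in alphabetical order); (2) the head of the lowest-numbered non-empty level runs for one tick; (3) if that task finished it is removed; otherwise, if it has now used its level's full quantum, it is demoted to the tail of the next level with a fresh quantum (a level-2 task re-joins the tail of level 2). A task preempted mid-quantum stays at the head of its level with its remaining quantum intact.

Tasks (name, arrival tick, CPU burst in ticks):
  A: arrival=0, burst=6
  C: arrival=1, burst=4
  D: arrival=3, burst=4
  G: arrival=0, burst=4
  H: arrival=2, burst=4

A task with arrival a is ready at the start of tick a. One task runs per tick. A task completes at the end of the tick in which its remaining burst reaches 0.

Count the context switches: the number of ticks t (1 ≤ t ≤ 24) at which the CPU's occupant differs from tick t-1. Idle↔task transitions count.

context switches = 10

t=0: L0/L1/L2 = AG/-/- → run A
t=1: L0/L1/L2 = AGC/-/- → run A
t=2: L0/L1/L2 = AGCH/-/- → run A
t=3: L0/L1/L2 = GCHD/A/- → run G
t=4: L0/L1/L2 = GCHD/A/- → run G
t=5: L0/L1/L2 = GCHD/A/- → run G
t=6: L0/L1/L2 = CHD/AG/- → run C
t=7: L0/L1/L2 = CHD/AG/- → run C
t=8: L0/L1/L2 = CHD/AG/- → run C
t=9: L0/L1/L2 = HD/AGC/- → run H
t=10: L0/L1/L2 = HD/AGC/- → run H
t=11: L0/L1/L2 = HD/AGC/- → run H
t=12: L0/L1/L2 = D/AGCH/- → run D
t=13: L0/L1/L2 = D/AGCH/- → run D
t=14: L0/L1/L2 = D/AGCH/- → run D
t=15: L0/L1/L2 = -/AGCHD/- → run A
t=16: L0/L1/L2 = -/AGCHD/- → run A
t=17: L0/L1/L2 = -/AGCHD/- → run A
t=18: L0/L1/L2 = -/GCHD/- → run G
t=19: L0/L1/L2 = -/CHD/- → run C
t=20: L0/L1/L2 = -/HD/- → run H
t=21: L0/L1/L2 = -/D/- → run D
t=22: (idle)
t=23: (idle)
t=24: (idle)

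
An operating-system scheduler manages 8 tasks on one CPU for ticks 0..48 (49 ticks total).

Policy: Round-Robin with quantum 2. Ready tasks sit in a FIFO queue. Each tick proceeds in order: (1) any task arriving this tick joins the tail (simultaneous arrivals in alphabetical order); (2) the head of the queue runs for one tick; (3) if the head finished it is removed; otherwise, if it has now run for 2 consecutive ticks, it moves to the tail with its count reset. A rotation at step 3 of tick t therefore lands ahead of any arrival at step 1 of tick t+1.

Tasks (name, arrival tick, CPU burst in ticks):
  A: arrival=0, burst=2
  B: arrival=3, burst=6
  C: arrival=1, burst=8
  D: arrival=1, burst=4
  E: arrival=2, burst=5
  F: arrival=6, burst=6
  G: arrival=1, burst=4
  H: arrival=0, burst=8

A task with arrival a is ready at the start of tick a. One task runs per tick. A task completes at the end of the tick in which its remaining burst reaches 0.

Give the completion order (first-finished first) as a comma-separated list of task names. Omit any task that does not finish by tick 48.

completion order = A, D, G, E, B, H, C, F

t=0: queue=[A,H] q_used=0 → run A
t=1: queue=[A,H,C,D,G] q_used=1 → run A
t=2: queue=[H,C,D,G,E] q_used=0 → run H
t=3: queue=[H,C,D,G,E,B] q_used=1 → run H
t=4: queue=[C,D,G,E,B,H] q_used=0 → run C
t=5: queue=[C,D,G,E,B,H] q_used=1 → run C
t=6: queue=[D,G,E,B,H,C,F] q_used=0 → run D
t=7: queue=[D,G,E,B,H,C,F] q_used=1 → run D
t=8: queue=[G,E,B,H,C,F,D] q_used=0 → run G
t=9: queue=[G,E,B,H,C,F,D] q_used=1 → run G
t=10: queue=[E,B,H,C,F,D,G] q_used=0 → run E
t=11: queue=[E,B,H,C,F,D,G] q_used=1 → run E
t=12: queue=[B,H,C,F,D,G,E] q_used=0 → run B
t=13: queue=[B,H,C,F,D,G,E] q_used=1 → run B
t=14: queue=[H,C,F,D,G,E,B] q_used=0 → run H
t=15: queue=[H,C,F,D,G,E,B] q_used=1 → run H
t=16: queue=[C,F,D,G,E,B,H] q_used=0 → run C
t=17: queue=[C,F,D,G,E,B,H] q_used=1 → run C
t=18: queue=[F,D,G,E,B,H,C] q_used=0 → run F
t=19: queue=[F,D,G,E,B,H,C] q_used=1 → run F
t=20: queue=[D,G,E,B,H,C,F] q_used=0 → run D
t=21: queue=[D,G,E,B,H,C,F] q_used=1 → run D
t=22: queue=[G,E,B,H,C,F] q_used=0 → run G
t=23: queue=[G,E,B,H,C,F] q_used=1 → run G
t=24: queue=[E,B,H,C,F] q_used=0 → run E
t=25: queue=[E,B,H,C,F] q_used=1 → run E
t=26: queue=[B,H,C,F,E] q_used=0 → run B
t=27: queue=[B,H,C,F,E] q_used=1 → run B
t=28: queue=[H,C,F,E,B] q_used=0 → run H
t=29: queue=[H,C,F,E,B] q_used=1 → run H
t=30: queue=[C,F,E,B,H] q_used=0 → run C
t=31: queue=[C,F,E,B,H] q_used=1 → run C
t=32: queue=[F,E,B,H,C] q_used=0 → run F
t=33: queue=[F,E,B,H,C] q_used=1 → run F
t=34: queue=[E,B,H,C,F] q_used=0 → run E
t=35: queue=[B,H,C,F] q_used=0 → run B
t=36: queue=[B,H,C,F] q_used=1 → run B
t=37: queue=[H,C,F] q_used=0 → run H
t=38: queue=[H,C,F] q_used=1 → run H
t=39: queue=[C,F] q_used=0 → run C
t=40: queue=[C,F] q_used=1 → run C
t=41: queue=[F] q_used=0 → run F
t=42: queue=[F] q_used=1 → run F
t=43: (idle)
t=44: (idle)
t=45: (idle)
t=46: (idle)
t=47: (idle)
t=48: (idle)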